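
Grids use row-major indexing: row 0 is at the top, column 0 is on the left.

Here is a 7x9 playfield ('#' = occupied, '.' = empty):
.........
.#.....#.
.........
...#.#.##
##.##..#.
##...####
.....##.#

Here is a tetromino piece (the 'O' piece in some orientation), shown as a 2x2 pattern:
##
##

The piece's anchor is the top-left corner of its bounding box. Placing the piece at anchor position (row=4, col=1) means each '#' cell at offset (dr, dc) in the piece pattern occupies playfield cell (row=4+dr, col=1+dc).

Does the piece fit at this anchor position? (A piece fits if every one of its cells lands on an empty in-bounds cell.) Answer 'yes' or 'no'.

Answer: no

Derivation:
Check each piece cell at anchor (4, 1):
  offset (0,0) -> (4,1): occupied ('#') -> FAIL
  offset (0,1) -> (4,2): empty -> OK
  offset (1,0) -> (5,1): occupied ('#') -> FAIL
  offset (1,1) -> (5,2): empty -> OK
All cells valid: no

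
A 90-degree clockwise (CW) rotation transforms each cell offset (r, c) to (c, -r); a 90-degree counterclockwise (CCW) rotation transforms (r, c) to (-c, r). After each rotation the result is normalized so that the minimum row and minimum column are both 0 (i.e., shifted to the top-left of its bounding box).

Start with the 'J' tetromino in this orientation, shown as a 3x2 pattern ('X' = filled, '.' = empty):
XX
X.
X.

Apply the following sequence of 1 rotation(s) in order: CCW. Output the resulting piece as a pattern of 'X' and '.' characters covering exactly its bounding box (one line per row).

Answer: X..
XXX

Derivation:
Start:
XX
X.
X.
After rotation 1 (CCW):
X..
XXX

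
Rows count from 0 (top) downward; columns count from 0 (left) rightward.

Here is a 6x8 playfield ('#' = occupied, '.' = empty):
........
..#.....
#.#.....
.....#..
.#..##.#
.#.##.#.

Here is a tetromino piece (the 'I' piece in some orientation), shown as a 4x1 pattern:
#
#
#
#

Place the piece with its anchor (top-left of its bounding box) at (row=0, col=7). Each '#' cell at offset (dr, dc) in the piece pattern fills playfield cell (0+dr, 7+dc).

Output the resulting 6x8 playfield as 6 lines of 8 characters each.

Answer: .......#
..#....#
#.#....#
.....#.#
.#..##.#
.#.##.#.

Derivation:
Fill (0+0,7+0) = (0,7)
Fill (0+1,7+0) = (1,7)
Fill (0+2,7+0) = (2,7)
Fill (0+3,7+0) = (3,7)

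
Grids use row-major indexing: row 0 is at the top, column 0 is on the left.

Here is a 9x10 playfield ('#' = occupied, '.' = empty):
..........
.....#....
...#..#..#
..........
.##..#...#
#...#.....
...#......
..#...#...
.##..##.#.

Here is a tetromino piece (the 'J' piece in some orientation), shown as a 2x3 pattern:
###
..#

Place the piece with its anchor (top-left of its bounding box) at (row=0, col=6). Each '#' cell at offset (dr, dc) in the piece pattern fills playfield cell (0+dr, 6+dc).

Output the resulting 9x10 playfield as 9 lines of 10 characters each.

Fill (0+0,6+0) = (0,6)
Fill (0+0,6+1) = (0,7)
Fill (0+0,6+2) = (0,8)
Fill (0+1,6+2) = (1,8)

Answer: ......###.
.....#..#.
...#..#..#
..........
.##..#...#
#...#.....
...#......
..#...#...
.##..##.#.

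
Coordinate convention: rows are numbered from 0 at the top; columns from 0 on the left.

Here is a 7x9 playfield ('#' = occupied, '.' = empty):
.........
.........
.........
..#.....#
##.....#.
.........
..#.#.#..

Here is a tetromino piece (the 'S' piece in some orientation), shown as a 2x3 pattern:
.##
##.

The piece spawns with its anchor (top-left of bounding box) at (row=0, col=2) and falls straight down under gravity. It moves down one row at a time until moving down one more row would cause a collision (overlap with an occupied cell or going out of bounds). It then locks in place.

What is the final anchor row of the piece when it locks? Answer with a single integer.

Spawn at (row=0, col=2). Try each row:
  row 0: fits
  row 1: fits
  row 2: blocked -> lock at row 1

Answer: 1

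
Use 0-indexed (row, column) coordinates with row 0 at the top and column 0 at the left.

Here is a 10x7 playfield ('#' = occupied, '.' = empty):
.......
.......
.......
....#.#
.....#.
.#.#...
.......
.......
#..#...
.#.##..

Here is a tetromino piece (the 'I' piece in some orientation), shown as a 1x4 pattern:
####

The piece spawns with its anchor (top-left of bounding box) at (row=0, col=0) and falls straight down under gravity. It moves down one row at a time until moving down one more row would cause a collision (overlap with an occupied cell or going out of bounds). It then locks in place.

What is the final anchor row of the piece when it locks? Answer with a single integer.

Answer: 4

Derivation:
Spawn at (row=0, col=0). Try each row:
  row 0: fits
  row 1: fits
  row 2: fits
  row 3: fits
  row 4: fits
  row 5: blocked -> lock at row 4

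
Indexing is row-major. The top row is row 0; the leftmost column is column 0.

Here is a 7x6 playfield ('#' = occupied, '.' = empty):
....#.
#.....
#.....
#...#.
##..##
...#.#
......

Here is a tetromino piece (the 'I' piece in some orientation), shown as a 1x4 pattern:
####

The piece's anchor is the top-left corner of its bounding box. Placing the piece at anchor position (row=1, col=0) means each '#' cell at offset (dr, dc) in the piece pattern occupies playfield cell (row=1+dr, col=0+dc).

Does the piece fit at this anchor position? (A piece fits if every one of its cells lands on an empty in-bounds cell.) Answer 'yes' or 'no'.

Check each piece cell at anchor (1, 0):
  offset (0,0) -> (1,0): occupied ('#') -> FAIL
  offset (0,1) -> (1,1): empty -> OK
  offset (0,2) -> (1,2): empty -> OK
  offset (0,3) -> (1,3): empty -> OK
All cells valid: no

Answer: no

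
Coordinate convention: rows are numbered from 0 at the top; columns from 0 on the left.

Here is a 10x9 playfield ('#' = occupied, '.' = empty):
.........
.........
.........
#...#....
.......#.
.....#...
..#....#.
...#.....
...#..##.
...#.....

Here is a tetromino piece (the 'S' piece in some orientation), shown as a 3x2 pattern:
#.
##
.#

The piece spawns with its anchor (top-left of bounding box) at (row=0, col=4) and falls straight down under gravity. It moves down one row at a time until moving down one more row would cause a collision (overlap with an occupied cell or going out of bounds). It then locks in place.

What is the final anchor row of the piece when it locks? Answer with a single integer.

Answer: 1

Derivation:
Spawn at (row=0, col=4). Try each row:
  row 0: fits
  row 1: fits
  row 2: blocked -> lock at row 1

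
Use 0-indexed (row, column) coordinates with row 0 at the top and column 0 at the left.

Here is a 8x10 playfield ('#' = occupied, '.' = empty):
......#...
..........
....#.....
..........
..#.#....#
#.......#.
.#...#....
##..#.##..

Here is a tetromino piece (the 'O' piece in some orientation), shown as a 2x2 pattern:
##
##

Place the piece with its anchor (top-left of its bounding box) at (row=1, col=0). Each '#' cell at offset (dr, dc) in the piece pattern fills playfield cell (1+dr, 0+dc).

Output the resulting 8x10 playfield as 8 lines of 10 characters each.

Fill (1+0,0+0) = (1,0)
Fill (1+0,0+1) = (1,1)
Fill (1+1,0+0) = (2,0)
Fill (1+1,0+1) = (2,1)

Answer: ......#...
##........
##..#.....
..........
..#.#....#
#.......#.
.#...#....
##..#.##..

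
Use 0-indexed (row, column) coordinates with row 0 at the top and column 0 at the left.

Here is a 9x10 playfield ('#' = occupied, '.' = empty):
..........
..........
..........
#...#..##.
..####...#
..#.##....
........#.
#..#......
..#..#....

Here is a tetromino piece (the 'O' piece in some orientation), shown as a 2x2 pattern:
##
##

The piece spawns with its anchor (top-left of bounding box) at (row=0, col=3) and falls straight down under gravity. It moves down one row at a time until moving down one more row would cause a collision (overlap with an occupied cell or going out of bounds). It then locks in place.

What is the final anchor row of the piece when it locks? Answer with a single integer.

Answer: 1

Derivation:
Spawn at (row=0, col=3). Try each row:
  row 0: fits
  row 1: fits
  row 2: blocked -> lock at row 1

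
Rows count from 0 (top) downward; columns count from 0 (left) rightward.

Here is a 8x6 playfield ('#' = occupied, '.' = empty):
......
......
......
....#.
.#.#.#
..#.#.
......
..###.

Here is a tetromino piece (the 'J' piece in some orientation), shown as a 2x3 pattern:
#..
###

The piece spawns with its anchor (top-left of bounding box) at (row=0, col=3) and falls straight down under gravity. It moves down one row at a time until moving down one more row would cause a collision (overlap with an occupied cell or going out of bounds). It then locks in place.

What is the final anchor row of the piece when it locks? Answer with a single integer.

Spawn at (row=0, col=3). Try each row:
  row 0: fits
  row 1: fits
  row 2: blocked -> lock at row 1

Answer: 1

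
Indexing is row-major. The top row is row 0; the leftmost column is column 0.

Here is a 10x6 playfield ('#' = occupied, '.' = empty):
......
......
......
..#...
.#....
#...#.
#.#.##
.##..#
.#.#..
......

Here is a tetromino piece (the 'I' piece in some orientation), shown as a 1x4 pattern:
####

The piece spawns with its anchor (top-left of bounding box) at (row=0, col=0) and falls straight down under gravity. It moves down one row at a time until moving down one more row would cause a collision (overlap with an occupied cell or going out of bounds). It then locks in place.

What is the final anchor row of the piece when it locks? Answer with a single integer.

Answer: 2

Derivation:
Spawn at (row=0, col=0). Try each row:
  row 0: fits
  row 1: fits
  row 2: fits
  row 3: blocked -> lock at row 2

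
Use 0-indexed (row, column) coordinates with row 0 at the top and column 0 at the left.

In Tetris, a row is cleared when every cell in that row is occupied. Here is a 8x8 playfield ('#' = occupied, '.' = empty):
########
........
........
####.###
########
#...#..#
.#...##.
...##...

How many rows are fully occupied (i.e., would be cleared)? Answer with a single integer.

Answer: 2

Derivation:
Check each row:
  row 0: 0 empty cells -> FULL (clear)
  row 1: 8 empty cells -> not full
  row 2: 8 empty cells -> not full
  row 3: 1 empty cell -> not full
  row 4: 0 empty cells -> FULL (clear)
  row 5: 5 empty cells -> not full
  row 6: 5 empty cells -> not full
  row 7: 6 empty cells -> not full
Total rows cleared: 2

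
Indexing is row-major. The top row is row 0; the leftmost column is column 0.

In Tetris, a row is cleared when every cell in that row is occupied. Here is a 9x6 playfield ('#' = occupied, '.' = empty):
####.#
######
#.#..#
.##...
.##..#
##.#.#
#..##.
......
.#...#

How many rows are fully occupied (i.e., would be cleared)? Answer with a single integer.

Answer: 1

Derivation:
Check each row:
  row 0: 1 empty cell -> not full
  row 1: 0 empty cells -> FULL (clear)
  row 2: 3 empty cells -> not full
  row 3: 4 empty cells -> not full
  row 4: 3 empty cells -> not full
  row 5: 2 empty cells -> not full
  row 6: 3 empty cells -> not full
  row 7: 6 empty cells -> not full
  row 8: 4 empty cells -> not full
Total rows cleared: 1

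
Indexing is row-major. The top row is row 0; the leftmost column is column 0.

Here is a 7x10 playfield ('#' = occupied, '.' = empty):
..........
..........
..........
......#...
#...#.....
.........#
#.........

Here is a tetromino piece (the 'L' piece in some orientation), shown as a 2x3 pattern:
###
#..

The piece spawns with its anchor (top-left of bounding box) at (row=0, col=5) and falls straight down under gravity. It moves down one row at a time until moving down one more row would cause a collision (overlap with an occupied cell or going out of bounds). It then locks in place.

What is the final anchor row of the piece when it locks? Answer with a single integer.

Answer: 2

Derivation:
Spawn at (row=0, col=5). Try each row:
  row 0: fits
  row 1: fits
  row 2: fits
  row 3: blocked -> lock at row 2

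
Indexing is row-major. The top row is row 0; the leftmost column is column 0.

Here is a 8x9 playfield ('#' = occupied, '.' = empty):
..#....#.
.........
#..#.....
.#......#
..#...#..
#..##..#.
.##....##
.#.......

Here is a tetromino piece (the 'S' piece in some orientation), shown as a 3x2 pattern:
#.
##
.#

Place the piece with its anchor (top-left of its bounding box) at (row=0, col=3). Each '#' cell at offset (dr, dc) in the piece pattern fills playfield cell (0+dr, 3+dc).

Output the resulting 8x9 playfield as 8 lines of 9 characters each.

Answer: ..##...#.
...##....
#..##....
.#......#
..#...#..
#..##..#.
.##....##
.#.......

Derivation:
Fill (0+0,3+0) = (0,3)
Fill (0+1,3+0) = (1,3)
Fill (0+1,3+1) = (1,4)
Fill (0+2,3+1) = (2,4)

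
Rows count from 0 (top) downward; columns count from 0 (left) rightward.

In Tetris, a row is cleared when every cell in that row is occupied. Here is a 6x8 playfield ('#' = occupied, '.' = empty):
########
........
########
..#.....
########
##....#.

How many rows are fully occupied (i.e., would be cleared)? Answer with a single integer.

Check each row:
  row 0: 0 empty cells -> FULL (clear)
  row 1: 8 empty cells -> not full
  row 2: 0 empty cells -> FULL (clear)
  row 3: 7 empty cells -> not full
  row 4: 0 empty cells -> FULL (clear)
  row 5: 5 empty cells -> not full
Total rows cleared: 3

Answer: 3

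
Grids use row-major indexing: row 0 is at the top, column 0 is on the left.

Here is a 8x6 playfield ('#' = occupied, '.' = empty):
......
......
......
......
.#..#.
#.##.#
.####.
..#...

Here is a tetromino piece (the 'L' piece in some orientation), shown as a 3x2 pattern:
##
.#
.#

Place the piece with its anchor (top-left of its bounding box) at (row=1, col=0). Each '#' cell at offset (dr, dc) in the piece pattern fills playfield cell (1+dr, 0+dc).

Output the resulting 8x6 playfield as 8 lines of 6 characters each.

Answer: ......
##....
.#....
.#....
.#..#.
#.##.#
.####.
..#...

Derivation:
Fill (1+0,0+0) = (1,0)
Fill (1+0,0+1) = (1,1)
Fill (1+1,0+1) = (2,1)
Fill (1+2,0+1) = (3,1)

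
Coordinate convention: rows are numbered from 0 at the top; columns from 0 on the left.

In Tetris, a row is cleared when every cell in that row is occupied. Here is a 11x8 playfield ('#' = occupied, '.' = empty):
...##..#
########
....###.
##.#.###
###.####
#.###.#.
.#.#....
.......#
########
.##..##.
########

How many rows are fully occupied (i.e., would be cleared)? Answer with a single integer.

Answer: 3

Derivation:
Check each row:
  row 0: 5 empty cells -> not full
  row 1: 0 empty cells -> FULL (clear)
  row 2: 5 empty cells -> not full
  row 3: 2 empty cells -> not full
  row 4: 1 empty cell -> not full
  row 5: 3 empty cells -> not full
  row 6: 6 empty cells -> not full
  row 7: 7 empty cells -> not full
  row 8: 0 empty cells -> FULL (clear)
  row 9: 4 empty cells -> not full
  row 10: 0 empty cells -> FULL (clear)
Total rows cleared: 3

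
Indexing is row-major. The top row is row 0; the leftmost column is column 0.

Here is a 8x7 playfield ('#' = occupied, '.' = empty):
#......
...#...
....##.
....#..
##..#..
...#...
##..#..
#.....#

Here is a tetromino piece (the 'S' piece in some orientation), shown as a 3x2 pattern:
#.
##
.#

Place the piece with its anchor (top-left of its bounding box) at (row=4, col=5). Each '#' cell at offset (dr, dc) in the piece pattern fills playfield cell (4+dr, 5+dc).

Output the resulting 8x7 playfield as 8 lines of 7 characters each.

Fill (4+0,5+0) = (4,5)
Fill (4+1,5+0) = (5,5)
Fill (4+1,5+1) = (5,6)
Fill (4+2,5+1) = (6,6)

Answer: #......
...#...
....##.
....#..
##..##.
...#.##
##..#.#
#.....#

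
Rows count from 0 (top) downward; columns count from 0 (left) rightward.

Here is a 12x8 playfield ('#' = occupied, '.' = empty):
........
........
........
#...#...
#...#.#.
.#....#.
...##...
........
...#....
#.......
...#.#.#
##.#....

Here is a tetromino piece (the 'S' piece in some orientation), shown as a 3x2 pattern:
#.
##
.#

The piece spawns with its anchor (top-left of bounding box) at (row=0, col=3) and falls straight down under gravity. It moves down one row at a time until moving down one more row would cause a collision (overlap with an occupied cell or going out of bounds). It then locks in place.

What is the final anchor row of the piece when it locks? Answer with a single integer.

Spawn at (row=0, col=3). Try each row:
  row 0: fits
  row 1: blocked -> lock at row 0

Answer: 0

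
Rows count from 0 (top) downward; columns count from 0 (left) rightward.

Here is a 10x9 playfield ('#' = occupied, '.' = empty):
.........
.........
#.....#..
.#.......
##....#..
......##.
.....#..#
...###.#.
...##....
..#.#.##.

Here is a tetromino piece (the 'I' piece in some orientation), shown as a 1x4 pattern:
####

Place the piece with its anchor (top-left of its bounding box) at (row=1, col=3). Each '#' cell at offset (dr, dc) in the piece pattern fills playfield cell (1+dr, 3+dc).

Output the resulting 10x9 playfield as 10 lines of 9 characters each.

Answer: .........
...####..
#.....#..
.#.......
##....#..
......##.
.....#..#
...###.#.
...##....
..#.#.##.

Derivation:
Fill (1+0,3+0) = (1,3)
Fill (1+0,3+1) = (1,4)
Fill (1+0,3+2) = (1,5)
Fill (1+0,3+3) = (1,6)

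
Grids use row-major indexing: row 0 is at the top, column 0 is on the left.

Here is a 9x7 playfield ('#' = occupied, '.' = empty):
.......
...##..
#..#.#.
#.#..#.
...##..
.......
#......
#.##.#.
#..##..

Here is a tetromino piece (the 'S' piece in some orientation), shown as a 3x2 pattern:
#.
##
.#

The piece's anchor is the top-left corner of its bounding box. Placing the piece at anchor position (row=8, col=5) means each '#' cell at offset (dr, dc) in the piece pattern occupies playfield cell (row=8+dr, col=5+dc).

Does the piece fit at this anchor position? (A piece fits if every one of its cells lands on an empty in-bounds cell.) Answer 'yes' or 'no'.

Check each piece cell at anchor (8, 5):
  offset (0,0) -> (8,5): empty -> OK
  offset (1,0) -> (9,5): out of bounds -> FAIL
  offset (1,1) -> (9,6): out of bounds -> FAIL
  offset (2,1) -> (10,6): out of bounds -> FAIL
All cells valid: no

Answer: no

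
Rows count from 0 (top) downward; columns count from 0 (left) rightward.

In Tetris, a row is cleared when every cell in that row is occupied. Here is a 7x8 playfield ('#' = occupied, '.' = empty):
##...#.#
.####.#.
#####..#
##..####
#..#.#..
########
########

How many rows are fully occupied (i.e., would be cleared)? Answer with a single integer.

Check each row:
  row 0: 4 empty cells -> not full
  row 1: 3 empty cells -> not full
  row 2: 2 empty cells -> not full
  row 3: 2 empty cells -> not full
  row 4: 5 empty cells -> not full
  row 5: 0 empty cells -> FULL (clear)
  row 6: 0 empty cells -> FULL (clear)
Total rows cleared: 2

Answer: 2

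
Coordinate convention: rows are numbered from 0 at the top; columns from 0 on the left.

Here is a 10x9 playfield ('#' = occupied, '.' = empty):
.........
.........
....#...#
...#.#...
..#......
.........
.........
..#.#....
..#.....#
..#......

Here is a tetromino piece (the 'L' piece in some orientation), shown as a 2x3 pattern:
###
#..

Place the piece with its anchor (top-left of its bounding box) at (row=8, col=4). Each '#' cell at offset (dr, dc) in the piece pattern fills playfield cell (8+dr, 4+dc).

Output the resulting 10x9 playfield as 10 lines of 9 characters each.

Answer: .........
.........
....#...#
...#.#...
..#......
.........
.........
..#.#....
..#.###.#
..#.#....

Derivation:
Fill (8+0,4+0) = (8,4)
Fill (8+0,4+1) = (8,5)
Fill (8+0,4+2) = (8,6)
Fill (8+1,4+0) = (9,4)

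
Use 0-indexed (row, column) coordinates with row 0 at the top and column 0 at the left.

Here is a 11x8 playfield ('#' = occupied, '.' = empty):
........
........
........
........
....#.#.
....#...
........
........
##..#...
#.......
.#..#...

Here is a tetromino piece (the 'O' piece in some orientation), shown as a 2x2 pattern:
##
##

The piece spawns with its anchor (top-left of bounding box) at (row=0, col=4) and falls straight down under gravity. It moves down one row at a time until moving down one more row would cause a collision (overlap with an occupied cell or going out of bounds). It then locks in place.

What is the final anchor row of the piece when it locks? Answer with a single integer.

Answer: 2

Derivation:
Spawn at (row=0, col=4). Try each row:
  row 0: fits
  row 1: fits
  row 2: fits
  row 3: blocked -> lock at row 2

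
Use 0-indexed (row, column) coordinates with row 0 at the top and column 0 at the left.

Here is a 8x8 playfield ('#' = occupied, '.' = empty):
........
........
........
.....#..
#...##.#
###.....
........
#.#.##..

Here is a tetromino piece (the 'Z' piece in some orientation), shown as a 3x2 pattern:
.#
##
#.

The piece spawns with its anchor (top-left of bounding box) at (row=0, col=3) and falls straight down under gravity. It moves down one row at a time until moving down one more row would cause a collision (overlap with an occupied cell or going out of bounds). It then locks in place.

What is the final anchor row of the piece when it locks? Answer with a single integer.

Spawn at (row=0, col=3). Try each row:
  row 0: fits
  row 1: fits
  row 2: fits
  row 3: blocked -> lock at row 2

Answer: 2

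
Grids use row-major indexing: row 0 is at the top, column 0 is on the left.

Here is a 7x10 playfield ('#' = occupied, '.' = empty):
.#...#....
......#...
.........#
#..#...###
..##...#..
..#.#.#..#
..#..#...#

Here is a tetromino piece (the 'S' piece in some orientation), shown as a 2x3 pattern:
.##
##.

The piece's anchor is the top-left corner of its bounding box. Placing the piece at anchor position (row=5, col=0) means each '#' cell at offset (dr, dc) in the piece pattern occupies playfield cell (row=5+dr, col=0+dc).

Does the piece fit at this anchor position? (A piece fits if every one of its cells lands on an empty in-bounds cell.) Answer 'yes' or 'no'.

Check each piece cell at anchor (5, 0):
  offset (0,1) -> (5,1): empty -> OK
  offset (0,2) -> (5,2): occupied ('#') -> FAIL
  offset (1,0) -> (6,0): empty -> OK
  offset (1,1) -> (6,1): empty -> OK
All cells valid: no

Answer: no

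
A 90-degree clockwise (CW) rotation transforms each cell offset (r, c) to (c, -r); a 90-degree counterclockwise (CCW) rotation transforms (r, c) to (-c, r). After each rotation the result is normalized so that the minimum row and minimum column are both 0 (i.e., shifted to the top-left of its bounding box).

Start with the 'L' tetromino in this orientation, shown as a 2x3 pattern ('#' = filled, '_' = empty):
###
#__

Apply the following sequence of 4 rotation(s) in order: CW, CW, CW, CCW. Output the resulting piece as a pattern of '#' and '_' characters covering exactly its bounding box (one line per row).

Start:
###
#__
After rotation 1 (CW):
##
_#
_#
After rotation 2 (CW):
__#
###
After rotation 3 (CW):
#_
#_
##
After rotation 4 (CCW):
__#
###

Answer: __#
###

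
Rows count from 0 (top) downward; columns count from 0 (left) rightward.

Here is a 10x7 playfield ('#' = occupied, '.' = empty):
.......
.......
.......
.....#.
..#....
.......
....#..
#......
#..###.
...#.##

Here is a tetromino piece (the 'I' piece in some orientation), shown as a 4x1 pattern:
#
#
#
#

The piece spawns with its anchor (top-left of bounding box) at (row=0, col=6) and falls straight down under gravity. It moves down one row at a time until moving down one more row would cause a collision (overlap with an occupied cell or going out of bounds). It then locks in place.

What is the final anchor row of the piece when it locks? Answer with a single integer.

Spawn at (row=0, col=6). Try each row:
  row 0: fits
  row 1: fits
  row 2: fits
  row 3: fits
  row 4: fits
  row 5: fits
  row 6: blocked -> lock at row 5

Answer: 5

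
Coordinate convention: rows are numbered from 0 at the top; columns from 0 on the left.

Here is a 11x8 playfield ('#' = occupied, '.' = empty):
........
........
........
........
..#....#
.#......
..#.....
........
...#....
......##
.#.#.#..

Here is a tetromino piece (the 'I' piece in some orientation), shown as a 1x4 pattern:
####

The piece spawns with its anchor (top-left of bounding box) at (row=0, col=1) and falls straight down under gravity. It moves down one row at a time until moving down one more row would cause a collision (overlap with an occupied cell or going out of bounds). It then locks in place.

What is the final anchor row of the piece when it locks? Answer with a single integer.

Answer: 3

Derivation:
Spawn at (row=0, col=1). Try each row:
  row 0: fits
  row 1: fits
  row 2: fits
  row 3: fits
  row 4: blocked -> lock at row 3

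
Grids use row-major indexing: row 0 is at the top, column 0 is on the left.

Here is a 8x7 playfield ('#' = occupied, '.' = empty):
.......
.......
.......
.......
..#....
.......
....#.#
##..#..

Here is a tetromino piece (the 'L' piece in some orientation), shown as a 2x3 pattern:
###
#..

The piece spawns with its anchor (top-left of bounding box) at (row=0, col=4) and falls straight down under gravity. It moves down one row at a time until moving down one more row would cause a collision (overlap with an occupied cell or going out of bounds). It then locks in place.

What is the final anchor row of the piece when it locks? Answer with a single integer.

Spawn at (row=0, col=4). Try each row:
  row 0: fits
  row 1: fits
  row 2: fits
  row 3: fits
  row 4: fits
  row 5: blocked -> lock at row 4

Answer: 4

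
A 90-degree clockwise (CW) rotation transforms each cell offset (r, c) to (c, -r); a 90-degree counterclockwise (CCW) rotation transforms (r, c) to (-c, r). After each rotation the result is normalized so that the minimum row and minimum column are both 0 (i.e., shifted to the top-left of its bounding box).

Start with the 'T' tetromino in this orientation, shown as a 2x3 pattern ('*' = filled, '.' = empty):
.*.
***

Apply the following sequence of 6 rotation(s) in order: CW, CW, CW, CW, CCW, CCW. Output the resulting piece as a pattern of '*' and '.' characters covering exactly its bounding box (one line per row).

Start:
.*.
***
After rotation 1 (CW):
*.
**
*.
After rotation 2 (CW):
***
.*.
After rotation 3 (CW):
.*
**
.*
After rotation 4 (CW):
.*.
***
After rotation 5 (CCW):
.*
**
.*
After rotation 6 (CCW):
***
.*.

Answer: ***
.*.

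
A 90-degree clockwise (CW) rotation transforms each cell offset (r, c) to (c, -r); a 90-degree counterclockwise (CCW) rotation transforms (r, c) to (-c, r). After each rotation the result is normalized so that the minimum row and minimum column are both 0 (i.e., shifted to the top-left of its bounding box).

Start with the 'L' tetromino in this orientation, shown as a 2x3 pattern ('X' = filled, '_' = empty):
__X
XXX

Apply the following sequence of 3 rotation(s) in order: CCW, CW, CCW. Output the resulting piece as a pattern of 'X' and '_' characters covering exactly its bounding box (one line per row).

Answer: XX
_X
_X

Derivation:
Start:
__X
XXX
After rotation 1 (CCW):
XX
_X
_X
After rotation 2 (CW):
__X
XXX
After rotation 3 (CCW):
XX
_X
_X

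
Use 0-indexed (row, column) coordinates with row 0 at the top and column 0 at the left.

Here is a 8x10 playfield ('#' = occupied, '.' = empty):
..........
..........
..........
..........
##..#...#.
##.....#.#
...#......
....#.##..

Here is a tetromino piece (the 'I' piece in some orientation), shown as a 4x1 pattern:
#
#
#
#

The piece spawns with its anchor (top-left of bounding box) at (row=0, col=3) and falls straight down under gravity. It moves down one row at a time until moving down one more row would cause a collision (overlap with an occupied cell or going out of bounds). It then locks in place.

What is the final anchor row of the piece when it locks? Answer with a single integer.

Answer: 2

Derivation:
Spawn at (row=0, col=3). Try each row:
  row 0: fits
  row 1: fits
  row 2: fits
  row 3: blocked -> lock at row 2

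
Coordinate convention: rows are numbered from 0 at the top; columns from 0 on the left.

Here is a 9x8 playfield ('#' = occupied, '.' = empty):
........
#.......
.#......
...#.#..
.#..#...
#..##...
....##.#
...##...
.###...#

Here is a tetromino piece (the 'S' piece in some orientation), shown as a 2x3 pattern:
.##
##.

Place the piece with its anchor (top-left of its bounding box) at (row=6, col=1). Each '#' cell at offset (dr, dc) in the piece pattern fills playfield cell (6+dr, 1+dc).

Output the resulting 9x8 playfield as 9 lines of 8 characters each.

Answer: ........
#.......
.#......
...#.#..
.#..#...
#..##...
..####.#
.####...
.###...#

Derivation:
Fill (6+0,1+1) = (6,2)
Fill (6+0,1+2) = (6,3)
Fill (6+1,1+0) = (7,1)
Fill (6+1,1+1) = (7,2)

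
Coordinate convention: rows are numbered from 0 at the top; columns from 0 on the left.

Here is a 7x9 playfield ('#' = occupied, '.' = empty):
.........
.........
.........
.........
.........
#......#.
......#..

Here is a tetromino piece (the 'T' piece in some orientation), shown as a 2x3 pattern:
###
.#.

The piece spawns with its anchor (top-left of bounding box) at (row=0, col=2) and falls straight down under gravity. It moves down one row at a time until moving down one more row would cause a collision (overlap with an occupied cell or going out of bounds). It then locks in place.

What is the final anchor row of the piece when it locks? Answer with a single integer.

Answer: 5

Derivation:
Spawn at (row=0, col=2). Try each row:
  row 0: fits
  row 1: fits
  row 2: fits
  row 3: fits
  row 4: fits
  row 5: fits
  row 6: blocked -> lock at row 5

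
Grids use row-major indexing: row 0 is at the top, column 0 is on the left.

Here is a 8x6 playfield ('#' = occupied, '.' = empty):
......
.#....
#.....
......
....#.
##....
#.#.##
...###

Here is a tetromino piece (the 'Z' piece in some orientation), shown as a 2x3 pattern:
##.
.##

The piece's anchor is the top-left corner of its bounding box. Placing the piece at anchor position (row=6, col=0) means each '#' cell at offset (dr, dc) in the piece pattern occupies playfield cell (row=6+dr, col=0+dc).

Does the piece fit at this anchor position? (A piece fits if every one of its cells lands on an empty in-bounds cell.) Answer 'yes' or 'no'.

Check each piece cell at anchor (6, 0):
  offset (0,0) -> (6,0): occupied ('#') -> FAIL
  offset (0,1) -> (6,1): empty -> OK
  offset (1,1) -> (7,1): empty -> OK
  offset (1,2) -> (7,2): empty -> OK
All cells valid: no

Answer: no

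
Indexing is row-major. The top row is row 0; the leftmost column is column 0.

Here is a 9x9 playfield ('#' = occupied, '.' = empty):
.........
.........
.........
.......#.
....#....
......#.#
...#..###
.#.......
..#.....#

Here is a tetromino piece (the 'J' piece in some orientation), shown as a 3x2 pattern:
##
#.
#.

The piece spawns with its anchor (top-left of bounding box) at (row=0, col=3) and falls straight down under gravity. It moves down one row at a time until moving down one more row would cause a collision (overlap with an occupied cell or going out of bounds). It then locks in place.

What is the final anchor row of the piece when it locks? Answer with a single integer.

Answer: 3

Derivation:
Spawn at (row=0, col=3). Try each row:
  row 0: fits
  row 1: fits
  row 2: fits
  row 3: fits
  row 4: blocked -> lock at row 3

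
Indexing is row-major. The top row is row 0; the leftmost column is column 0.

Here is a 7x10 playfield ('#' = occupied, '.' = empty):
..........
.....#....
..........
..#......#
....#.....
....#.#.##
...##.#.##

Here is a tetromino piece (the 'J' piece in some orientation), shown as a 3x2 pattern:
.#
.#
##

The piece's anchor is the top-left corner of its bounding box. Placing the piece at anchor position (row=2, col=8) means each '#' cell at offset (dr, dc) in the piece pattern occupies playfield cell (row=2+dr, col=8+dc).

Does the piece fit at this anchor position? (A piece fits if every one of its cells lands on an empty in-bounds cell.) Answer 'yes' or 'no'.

Check each piece cell at anchor (2, 8):
  offset (0,1) -> (2,9): empty -> OK
  offset (1,1) -> (3,9): occupied ('#') -> FAIL
  offset (2,0) -> (4,8): empty -> OK
  offset (2,1) -> (4,9): empty -> OK
All cells valid: no

Answer: no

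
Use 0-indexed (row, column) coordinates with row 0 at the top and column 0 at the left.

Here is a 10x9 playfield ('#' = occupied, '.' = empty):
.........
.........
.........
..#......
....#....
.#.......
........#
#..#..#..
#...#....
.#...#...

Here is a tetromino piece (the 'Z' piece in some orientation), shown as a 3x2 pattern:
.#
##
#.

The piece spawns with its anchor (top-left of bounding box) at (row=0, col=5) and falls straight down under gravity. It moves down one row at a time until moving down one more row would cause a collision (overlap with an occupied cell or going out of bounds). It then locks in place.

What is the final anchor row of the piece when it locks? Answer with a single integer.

Answer: 5

Derivation:
Spawn at (row=0, col=5). Try each row:
  row 0: fits
  row 1: fits
  row 2: fits
  row 3: fits
  row 4: fits
  row 5: fits
  row 6: blocked -> lock at row 5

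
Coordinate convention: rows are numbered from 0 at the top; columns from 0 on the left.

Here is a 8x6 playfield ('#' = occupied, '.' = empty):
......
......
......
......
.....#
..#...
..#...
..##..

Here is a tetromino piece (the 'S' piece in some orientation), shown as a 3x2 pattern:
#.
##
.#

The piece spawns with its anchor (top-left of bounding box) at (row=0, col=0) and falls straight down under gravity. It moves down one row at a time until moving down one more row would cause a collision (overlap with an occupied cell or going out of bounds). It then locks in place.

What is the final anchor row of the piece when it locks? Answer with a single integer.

Spawn at (row=0, col=0). Try each row:
  row 0: fits
  row 1: fits
  row 2: fits
  row 3: fits
  row 4: fits
  row 5: fits
  row 6: blocked -> lock at row 5

Answer: 5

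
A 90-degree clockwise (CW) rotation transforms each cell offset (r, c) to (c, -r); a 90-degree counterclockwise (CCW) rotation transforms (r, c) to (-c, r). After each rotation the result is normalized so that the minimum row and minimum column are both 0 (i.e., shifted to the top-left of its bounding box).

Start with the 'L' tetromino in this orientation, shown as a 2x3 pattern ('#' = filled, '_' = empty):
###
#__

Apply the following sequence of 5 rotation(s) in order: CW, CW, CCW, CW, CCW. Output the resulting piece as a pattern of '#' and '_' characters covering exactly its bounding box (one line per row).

Answer: ##
_#
_#

Derivation:
Start:
###
#__
After rotation 1 (CW):
##
_#
_#
After rotation 2 (CW):
__#
###
After rotation 3 (CCW):
##
_#
_#
After rotation 4 (CW):
__#
###
After rotation 5 (CCW):
##
_#
_#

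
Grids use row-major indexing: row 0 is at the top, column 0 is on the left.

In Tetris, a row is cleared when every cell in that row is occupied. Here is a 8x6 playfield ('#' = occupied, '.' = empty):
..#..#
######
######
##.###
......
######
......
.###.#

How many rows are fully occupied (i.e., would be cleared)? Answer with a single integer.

Check each row:
  row 0: 4 empty cells -> not full
  row 1: 0 empty cells -> FULL (clear)
  row 2: 0 empty cells -> FULL (clear)
  row 3: 1 empty cell -> not full
  row 4: 6 empty cells -> not full
  row 5: 0 empty cells -> FULL (clear)
  row 6: 6 empty cells -> not full
  row 7: 2 empty cells -> not full
Total rows cleared: 3

Answer: 3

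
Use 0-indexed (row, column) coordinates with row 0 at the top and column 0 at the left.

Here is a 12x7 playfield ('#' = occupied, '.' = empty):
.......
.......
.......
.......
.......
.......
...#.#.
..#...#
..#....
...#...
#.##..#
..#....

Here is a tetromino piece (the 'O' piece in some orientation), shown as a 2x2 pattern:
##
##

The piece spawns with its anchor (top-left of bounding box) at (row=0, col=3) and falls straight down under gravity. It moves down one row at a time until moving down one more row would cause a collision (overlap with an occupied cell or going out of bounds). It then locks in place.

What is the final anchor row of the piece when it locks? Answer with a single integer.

Spawn at (row=0, col=3). Try each row:
  row 0: fits
  row 1: fits
  row 2: fits
  row 3: fits
  row 4: fits
  row 5: blocked -> lock at row 4

Answer: 4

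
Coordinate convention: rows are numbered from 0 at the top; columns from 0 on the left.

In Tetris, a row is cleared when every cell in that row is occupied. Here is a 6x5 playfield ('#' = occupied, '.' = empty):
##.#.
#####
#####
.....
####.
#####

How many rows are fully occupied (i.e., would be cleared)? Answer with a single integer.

Answer: 3

Derivation:
Check each row:
  row 0: 2 empty cells -> not full
  row 1: 0 empty cells -> FULL (clear)
  row 2: 0 empty cells -> FULL (clear)
  row 3: 5 empty cells -> not full
  row 4: 1 empty cell -> not full
  row 5: 0 empty cells -> FULL (clear)
Total rows cleared: 3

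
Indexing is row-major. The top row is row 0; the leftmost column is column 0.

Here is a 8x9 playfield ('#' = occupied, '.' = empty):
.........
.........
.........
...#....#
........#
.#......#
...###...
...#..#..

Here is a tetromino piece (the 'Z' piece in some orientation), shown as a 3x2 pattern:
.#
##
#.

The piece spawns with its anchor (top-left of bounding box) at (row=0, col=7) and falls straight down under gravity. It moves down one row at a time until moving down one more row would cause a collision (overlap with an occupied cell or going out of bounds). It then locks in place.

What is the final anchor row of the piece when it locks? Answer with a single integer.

Answer: 1

Derivation:
Spawn at (row=0, col=7). Try each row:
  row 0: fits
  row 1: fits
  row 2: blocked -> lock at row 1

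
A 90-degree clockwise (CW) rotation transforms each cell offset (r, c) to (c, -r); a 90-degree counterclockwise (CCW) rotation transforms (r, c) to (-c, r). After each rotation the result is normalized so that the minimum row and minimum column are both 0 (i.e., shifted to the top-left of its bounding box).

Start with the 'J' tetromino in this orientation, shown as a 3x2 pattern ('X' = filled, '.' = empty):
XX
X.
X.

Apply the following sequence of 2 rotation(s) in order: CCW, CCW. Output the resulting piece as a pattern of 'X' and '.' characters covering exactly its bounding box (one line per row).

Start:
XX
X.
X.
After rotation 1 (CCW):
X..
XXX
After rotation 2 (CCW):
.X
.X
XX

Answer: .X
.X
XX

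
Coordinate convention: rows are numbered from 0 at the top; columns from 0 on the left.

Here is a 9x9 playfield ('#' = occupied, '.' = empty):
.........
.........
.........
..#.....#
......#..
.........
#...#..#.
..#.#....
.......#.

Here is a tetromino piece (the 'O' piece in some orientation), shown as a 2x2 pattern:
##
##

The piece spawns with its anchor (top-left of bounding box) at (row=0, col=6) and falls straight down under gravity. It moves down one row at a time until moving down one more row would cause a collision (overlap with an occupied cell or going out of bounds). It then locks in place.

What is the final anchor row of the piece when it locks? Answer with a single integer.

Spawn at (row=0, col=6). Try each row:
  row 0: fits
  row 1: fits
  row 2: fits
  row 3: blocked -> lock at row 2

Answer: 2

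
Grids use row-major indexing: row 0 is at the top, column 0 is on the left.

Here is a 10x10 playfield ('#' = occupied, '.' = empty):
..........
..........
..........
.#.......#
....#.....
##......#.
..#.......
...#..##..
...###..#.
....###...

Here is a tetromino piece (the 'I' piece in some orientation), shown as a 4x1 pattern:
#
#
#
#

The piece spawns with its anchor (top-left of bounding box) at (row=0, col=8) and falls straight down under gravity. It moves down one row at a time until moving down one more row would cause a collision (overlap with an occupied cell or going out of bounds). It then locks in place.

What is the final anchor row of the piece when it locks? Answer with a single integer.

Spawn at (row=0, col=8). Try each row:
  row 0: fits
  row 1: fits
  row 2: blocked -> lock at row 1

Answer: 1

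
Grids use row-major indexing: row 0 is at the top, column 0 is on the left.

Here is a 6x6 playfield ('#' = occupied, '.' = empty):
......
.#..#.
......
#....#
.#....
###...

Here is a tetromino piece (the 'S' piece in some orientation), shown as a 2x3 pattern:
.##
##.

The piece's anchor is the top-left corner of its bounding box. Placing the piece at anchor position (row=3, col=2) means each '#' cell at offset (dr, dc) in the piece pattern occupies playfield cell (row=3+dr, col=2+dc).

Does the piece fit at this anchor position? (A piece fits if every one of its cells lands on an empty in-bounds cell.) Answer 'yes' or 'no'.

Answer: yes

Derivation:
Check each piece cell at anchor (3, 2):
  offset (0,1) -> (3,3): empty -> OK
  offset (0,2) -> (3,4): empty -> OK
  offset (1,0) -> (4,2): empty -> OK
  offset (1,1) -> (4,3): empty -> OK
All cells valid: yes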